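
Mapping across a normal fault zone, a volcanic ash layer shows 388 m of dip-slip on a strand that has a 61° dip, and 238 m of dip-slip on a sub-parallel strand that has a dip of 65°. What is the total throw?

throw_A = 388 × sin(61°) = 339.4 m
throw_B = 238 × sin(65°) = 215.7 m
total = 339.4 + 215.7 = 555 m

555 m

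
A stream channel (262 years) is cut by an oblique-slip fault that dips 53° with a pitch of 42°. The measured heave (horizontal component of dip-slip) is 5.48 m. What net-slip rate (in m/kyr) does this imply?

dip-slip = heave / cos(dip) = 5.48 / cos(53°) = 9.106 m
net slip = dip-slip / sin(rake) = 9.106 / sin(42°) = 13.61 m
rate = 13.61 m / 262 years = 0.0519 m/yr = 51.9 m/kyr

51.9 m/kyr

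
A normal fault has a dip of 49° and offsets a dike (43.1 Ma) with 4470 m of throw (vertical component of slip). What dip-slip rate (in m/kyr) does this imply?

0.137 m/kyr

dip-slip = throw / sin(dip) = 4470 m / sin(49°) = 5923 m
rate = 5923 m / 43.1 Ma = 0.000137 m/yr = 0.137 m/kyr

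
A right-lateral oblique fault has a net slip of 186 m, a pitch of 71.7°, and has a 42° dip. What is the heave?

131 m

dip-slip = net slip × sin(rake) = 186 m × sin(71.7°) = 176.6 m
heave = dip-slip × cos(dip) = 176.6 × cos(42°) = 131 m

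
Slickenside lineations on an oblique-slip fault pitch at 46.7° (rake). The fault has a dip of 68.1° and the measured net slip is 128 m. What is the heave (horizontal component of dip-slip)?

34.7 m

dip-slip = net slip × sin(rake) = 128 m × sin(46.7°) = 93.15 m
heave = dip-slip × cos(dip) = 93.15 × cos(68.1°) = 34.7 m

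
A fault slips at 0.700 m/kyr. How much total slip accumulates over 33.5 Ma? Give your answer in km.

slip = rate × time = 0.700 m/kyr × 33.5 Ma = 23400 m = 23.4 km

23.4 km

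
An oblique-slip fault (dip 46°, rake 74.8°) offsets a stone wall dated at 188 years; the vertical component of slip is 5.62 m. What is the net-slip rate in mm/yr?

43.1 mm/yr

dip-slip = throw / sin(dip) = 5.62 / sin(46°) = 7.813 m
net slip = dip-slip / sin(rake) = 7.813 / sin(74.8°) = 8.096 m
rate = 8.096 m / 188 years = 0.0431 m/yr = 43.1 mm/yr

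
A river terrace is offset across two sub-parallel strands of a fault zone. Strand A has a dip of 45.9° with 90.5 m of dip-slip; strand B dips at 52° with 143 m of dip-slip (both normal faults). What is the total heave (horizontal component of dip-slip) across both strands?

151 m

heave_A = 90.5 × cos(45.9°) = 62.98 m
heave_B = 143 × cos(52°) = 88.04 m
total = 62.98 + 88.04 = 151 m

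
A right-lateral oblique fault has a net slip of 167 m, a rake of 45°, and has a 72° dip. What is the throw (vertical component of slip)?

dip-slip = net slip × sin(rake) = 167 m × sin(45°) = 118.1 m
throw = dip-slip × sin(dip) = 118.1 × sin(72°) = 112 m

112 m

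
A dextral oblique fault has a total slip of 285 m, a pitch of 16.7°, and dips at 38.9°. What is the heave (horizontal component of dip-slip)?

dip-slip = net slip × sin(rake) = 285 m × sin(16.7°) = 81.90 m
heave = dip-slip × cos(dip) = 81.90 × cos(38.9°) = 63.7 m

63.7 m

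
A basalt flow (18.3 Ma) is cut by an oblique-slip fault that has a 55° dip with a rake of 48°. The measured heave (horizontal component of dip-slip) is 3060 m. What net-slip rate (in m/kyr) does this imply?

0.392 m/kyr

dip-slip = heave / cos(dip) = 3060 / cos(55°) = 5335 m
net slip = dip-slip / sin(rake) = 5335 / sin(48°) = 7179 m
rate = 7179 m / 18.3 Ma = 0.000392 m/yr = 0.392 m/kyr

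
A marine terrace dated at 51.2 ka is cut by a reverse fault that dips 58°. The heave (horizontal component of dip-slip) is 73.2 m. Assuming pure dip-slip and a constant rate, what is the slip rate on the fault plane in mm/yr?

dip-slip = heave / cos(dip) = 73.2 m / cos(58°) = 138.1 m
rate = 138.1 m / 51.2 ka = 0.00270 m/yr = 2.70 mm/yr

2.70 mm/yr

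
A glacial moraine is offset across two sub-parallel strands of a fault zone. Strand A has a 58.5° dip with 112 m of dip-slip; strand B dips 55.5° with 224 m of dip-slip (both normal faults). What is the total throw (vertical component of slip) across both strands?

280 m

throw_A = 112 × sin(58.5°) = 95.50 m
throw_B = 224 × sin(55.5°) = 184.6 m
total = 95.50 + 184.6 = 280 m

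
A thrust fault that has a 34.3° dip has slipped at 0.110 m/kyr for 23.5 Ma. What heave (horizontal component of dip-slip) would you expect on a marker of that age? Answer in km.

dip-slip = rate × time = 0.110 m/kyr × 23.5 Ma = 2585 m
heave = dip-slip × cos(dip) = 2585 × cos(34.3°) = 2140 m = 2.14 km

2.14 km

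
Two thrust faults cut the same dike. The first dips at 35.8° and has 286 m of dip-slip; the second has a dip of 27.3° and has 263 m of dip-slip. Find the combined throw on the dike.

288 m

throw_A = 286 × sin(35.8°) = 167.3 m
throw_B = 263 × sin(27.3°) = 120.6 m
total = 167.3 + 120.6 = 288 m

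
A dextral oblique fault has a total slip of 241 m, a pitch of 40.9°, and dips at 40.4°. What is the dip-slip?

158 m

dip-slip = net slip × sin(rake) = 241 m × sin(40.9°) = 158 m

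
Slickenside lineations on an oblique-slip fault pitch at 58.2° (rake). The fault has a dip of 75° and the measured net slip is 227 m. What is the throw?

dip-slip = net slip × sin(rake) = 227 m × sin(58.2°) = 192.9 m
throw = dip-slip × sin(dip) = 192.9 × sin(75°) = 186 m

186 m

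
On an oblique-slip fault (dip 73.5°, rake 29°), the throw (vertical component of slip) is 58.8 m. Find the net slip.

dip-slip = throw / sin(dip) = 58.8 / sin(73.5°) = 61.33 m
net slip = dip-slip / sin(rake) = 61.33 / sin(29°) = 126 m

126 m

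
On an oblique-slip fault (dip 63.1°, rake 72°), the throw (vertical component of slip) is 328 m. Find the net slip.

dip-slip = throw / sin(dip) = 328 / sin(63.1°) = 367.8 m
net slip = dip-slip / sin(rake) = 367.8 / sin(72°) = 387 m

387 m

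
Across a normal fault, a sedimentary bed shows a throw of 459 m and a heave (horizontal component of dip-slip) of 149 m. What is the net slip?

483 m

net slip = √(throw² + heave²) = √(459² + 149²) = 483 m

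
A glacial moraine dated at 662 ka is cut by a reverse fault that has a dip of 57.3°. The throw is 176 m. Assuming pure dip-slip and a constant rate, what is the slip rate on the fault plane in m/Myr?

dip-slip = throw / sin(dip) = 176 m / sin(57.3°) = 209.1 m
rate = 209.1 m / 662 ka = 0.000316 m/yr = 316 m/Myr

316 m/Myr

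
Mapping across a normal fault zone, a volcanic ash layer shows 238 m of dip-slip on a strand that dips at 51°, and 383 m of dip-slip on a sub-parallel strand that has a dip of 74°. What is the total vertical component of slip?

553 m

throw_A = 238 × sin(51°) = 185 m
throw_B = 383 × sin(74°) = 368.2 m
total = 185 + 368.2 = 553 m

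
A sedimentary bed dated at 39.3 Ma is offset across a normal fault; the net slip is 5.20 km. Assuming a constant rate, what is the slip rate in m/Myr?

rate = 5.20 km / 39.3 Ma = 0.000132 m/yr = 132 m/Myr

132 m/Myr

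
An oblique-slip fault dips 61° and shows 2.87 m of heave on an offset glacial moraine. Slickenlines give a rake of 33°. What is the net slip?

10.9 m

dip-slip = heave / cos(dip) = 2.87 / cos(61°) = 5.920 m
net slip = dip-slip / sin(rake) = 5.920 / sin(33°) = 10.9 m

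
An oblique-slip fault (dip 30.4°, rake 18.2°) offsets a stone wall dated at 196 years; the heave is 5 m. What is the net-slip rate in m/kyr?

dip-slip = heave / cos(dip) = 5 / cos(30.4°) = 5.797 m
net slip = dip-slip / sin(rake) = 5.797 / sin(18.2°) = 18.56 m
rate = 18.56 m / 196 years = 0.0947 m/yr = 94.7 m/kyr

94.7 m/kyr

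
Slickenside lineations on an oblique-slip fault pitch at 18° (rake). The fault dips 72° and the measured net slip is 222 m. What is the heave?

21.2 m

dip-slip = net slip × sin(rake) = 222 m × sin(18°) = 68.60 m
heave = dip-slip × cos(dip) = 68.60 × cos(72°) = 21.2 m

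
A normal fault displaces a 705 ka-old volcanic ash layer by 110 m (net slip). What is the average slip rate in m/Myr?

156 m/Myr

rate = 110 m / 705 ka = 0.000156 m/yr = 156 m/Myr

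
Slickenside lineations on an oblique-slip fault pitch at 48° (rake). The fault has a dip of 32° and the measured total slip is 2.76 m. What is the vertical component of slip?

1.09 m

dip-slip = net slip × sin(rake) = 2.76 m × sin(48°) = 2.051 m
throw = dip-slip × sin(dip) = 2.051 × sin(32°) = 1.09 m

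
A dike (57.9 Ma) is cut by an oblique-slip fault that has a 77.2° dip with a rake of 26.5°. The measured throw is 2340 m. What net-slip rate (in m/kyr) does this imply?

dip-slip = throw / sin(dip) = 2340 / sin(77.2°) = 2400 m
net slip = dip-slip / sin(rake) = 2400 / sin(26.5°) = 5378 m
rate = 5378 m / 57.9 Ma = 0.0000929 m/yr = 0.0929 m/kyr

0.0929 m/kyr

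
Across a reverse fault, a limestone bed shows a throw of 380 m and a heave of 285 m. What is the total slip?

475 m

net slip = √(throw² + heave²) = √(380² + 285²) = 475 m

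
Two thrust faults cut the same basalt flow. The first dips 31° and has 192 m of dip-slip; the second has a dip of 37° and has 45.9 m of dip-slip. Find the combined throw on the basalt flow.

throw_A = 192 × sin(31°) = 98.89 m
throw_B = 45.9 × sin(37°) = 27.62 m
total = 98.89 + 27.62 = 127 m

127 m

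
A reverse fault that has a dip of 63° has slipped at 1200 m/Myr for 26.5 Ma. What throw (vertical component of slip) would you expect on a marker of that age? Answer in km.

dip-slip = rate × time = 1200 m/Myr × 26.5 Ma = 31800 m
throw = dip-slip × sin(dip) = 31800 × sin(63°) = 28300 m = 28.3 km

28.3 km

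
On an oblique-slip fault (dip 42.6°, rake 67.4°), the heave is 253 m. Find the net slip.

372 m

dip-slip = heave / cos(dip) = 253 / cos(42.6°) = 343.7 m
net slip = dip-slip / sin(rake) = 343.7 / sin(67.4°) = 372 m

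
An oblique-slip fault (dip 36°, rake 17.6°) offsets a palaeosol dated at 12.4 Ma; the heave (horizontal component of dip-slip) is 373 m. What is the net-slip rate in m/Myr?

123 m/Myr

dip-slip = heave / cos(dip) = 373 / cos(36°) = 461.1 m
net slip = dip-slip / sin(rake) = 461.1 / sin(17.6°) = 1525 m
rate = 1525 m / 12.4 Ma = 0.000123 m/yr = 123 m/Myr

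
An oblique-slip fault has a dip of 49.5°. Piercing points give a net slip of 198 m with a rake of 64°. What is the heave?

116 m

dip-slip = net slip × sin(rake) = 198 m × sin(64°) = 178 m
heave = dip-slip × cos(dip) = 178 × cos(49.5°) = 116 m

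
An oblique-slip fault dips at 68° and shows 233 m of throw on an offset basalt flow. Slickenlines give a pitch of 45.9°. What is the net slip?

dip-slip = throw / sin(dip) = 233 / sin(68°) = 251.3 m
net slip = dip-slip / sin(rake) = 251.3 / sin(45.9°) = 350 m

350 m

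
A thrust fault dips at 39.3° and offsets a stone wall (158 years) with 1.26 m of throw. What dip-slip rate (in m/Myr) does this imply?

12600 m/Myr

dip-slip = throw / sin(dip) = 1.26 m / sin(39.3°) = 1.989 m
rate = 1.989 m / 158 years = 0.0126 m/yr = 12600 m/Myr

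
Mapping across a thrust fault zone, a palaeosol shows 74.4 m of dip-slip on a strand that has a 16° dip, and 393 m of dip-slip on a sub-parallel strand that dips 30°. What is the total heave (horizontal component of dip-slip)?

412 m

heave_A = 74.4 × cos(16°) = 71.52 m
heave_B = 393 × cos(30°) = 340.3 m
total = 71.52 + 340.3 = 412 m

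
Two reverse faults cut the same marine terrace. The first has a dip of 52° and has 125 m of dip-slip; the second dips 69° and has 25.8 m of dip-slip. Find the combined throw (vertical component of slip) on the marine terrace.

123 m

throw_A = 125 × sin(52°) = 98.50 m
throw_B = 25.8 × sin(69°) = 24.09 m
total = 98.50 + 24.09 = 123 m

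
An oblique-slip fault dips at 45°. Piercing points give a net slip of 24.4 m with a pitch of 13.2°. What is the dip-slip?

5.57 m

dip-slip = net slip × sin(rake) = 24.4 m × sin(13.2°) = 5.57 m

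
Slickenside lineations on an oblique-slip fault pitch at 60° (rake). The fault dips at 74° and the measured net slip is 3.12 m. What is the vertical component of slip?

dip-slip = net slip × sin(rake) = 3.12 m × sin(60°) = 2.702 m
throw = dip-slip × sin(dip) = 2.702 × sin(74°) = 2.60 m

2.60 m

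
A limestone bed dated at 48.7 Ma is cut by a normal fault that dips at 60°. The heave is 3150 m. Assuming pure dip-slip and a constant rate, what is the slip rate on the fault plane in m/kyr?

dip-slip = heave / cos(dip) = 3150 m / cos(60°) = 6300 m
rate = 6300 m / 48.7 Ma = 0.000129 m/yr = 0.129 m/kyr

0.129 m/kyr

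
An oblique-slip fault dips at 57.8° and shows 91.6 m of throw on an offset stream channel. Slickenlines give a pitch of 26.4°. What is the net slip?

243 m

dip-slip = throw / sin(dip) = 91.6 / sin(57.8°) = 108.2 m
net slip = dip-slip / sin(rake) = 108.2 / sin(26.4°) = 243 m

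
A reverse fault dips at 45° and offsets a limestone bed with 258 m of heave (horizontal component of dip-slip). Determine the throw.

258 m

throw = heave × tan(dip) = 258 × tan(45°) = 258 m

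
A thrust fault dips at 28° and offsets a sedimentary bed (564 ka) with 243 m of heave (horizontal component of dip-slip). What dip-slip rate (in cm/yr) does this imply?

dip-slip = heave / cos(dip) = 243 m / cos(28°) = 275.2 m
rate = 275.2 m / 564 ka = 0.000488 m/yr = 0.0488 cm/yr

0.0488 cm/yr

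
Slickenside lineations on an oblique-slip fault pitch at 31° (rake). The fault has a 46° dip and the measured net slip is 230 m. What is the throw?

85.2 m

dip-slip = net slip × sin(rake) = 230 m × sin(31°) = 118.5 m
throw = dip-slip × sin(dip) = 118.5 × sin(46°) = 85.2 m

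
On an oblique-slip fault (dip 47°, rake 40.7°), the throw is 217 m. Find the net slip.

455 m

dip-slip = throw / sin(dip) = 217 / sin(47°) = 296.7 m
net slip = dip-slip / sin(rake) = 296.7 / sin(40.7°) = 455 m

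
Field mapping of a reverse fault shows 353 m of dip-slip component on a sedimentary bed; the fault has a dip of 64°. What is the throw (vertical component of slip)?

317 m

throw = dip-slip × sin(dip) = 353 m × sin(64°) = 317 m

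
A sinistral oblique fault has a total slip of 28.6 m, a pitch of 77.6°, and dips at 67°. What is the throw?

dip-slip = net slip × sin(rake) = 28.6 m × sin(77.6°) = 27.93 m
throw = dip-slip × sin(dip) = 27.93 × sin(67°) = 25.7 m

25.7 m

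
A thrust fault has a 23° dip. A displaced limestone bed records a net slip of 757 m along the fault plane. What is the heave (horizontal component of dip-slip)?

697 m

heave = dip-slip × cos(dip) = 757 m × cos(23°) = 697 m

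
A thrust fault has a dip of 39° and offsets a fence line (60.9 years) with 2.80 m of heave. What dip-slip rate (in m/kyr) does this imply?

dip-slip = heave / cos(dip) = 2.80 m / cos(39°) = 3.603 m
rate = 3.603 m / 60.9 years = 0.0592 m/yr = 59.2 m/kyr

59.2 m/kyr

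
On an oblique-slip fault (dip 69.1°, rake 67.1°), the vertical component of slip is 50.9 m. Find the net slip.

59.1 m

dip-slip = throw / sin(dip) = 50.9 / sin(69.1°) = 54.48 m
net slip = dip-slip / sin(rake) = 54.48 / sin(67.1°) = 59.1 m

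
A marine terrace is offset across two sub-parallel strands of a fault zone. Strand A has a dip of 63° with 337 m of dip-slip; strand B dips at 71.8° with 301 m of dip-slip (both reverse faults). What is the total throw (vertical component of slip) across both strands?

586 m

throw_A = 337 × sin(63°) = 300.3 m
throw_B = 301 × sin(71.8°) = 285.9 m
total = 300.3 + 285.9 = 586 m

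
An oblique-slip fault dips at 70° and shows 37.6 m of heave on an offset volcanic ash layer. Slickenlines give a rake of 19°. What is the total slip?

338 m

dip-slip = heave / cos(dip) = 37.6 / cos(70°) = 109.9 m
net slip = dip-slip / sin(rake) = 109.9 / sin(19°) = 338 m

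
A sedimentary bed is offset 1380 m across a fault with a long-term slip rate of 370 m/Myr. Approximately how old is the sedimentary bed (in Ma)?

age = offset / rate = 1380 m / (370 m/Myr) = 3.73e+06 yr = 3.73 Ma

3.73 Ma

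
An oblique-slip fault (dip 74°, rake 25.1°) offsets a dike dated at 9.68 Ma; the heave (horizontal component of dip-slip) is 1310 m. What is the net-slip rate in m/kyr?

dip-slip = heave / cos(dip) = 1310 / cos(74°) = 4753 m
net slip = dip-slip / sin(rake) = 4753 / sin(25.1°) = 11200 m
rate = 11200 m / 9.68 Ma = 0.00116 m/yr = 1.16 m/kyr

1.16 m/kyr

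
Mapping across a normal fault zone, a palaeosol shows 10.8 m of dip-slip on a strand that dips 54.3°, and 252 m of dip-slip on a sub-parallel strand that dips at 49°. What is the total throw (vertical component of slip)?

throw_A = 10.8 × sin(54.3°) = 8.771 m
throw_B = 252 × sin(49°) = 190.2 m
total = 8.771 + 190.2 = 199 m

199 m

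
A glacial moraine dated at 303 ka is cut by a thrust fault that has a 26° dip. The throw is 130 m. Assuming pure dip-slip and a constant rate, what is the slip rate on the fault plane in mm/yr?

0.979 mm/yr

dip-slip = throw / sin(dip) = 130 m / sin(26°) = 296.6 m
rate = 296.6 m / 303 ka = 0.000979 m/yr = 0.979 mm/yr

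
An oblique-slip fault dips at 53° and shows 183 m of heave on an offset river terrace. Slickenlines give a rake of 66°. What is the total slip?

333 m

dip-slip = heave / cos(dip) = 183 / cos(53°) = 304.1 m
net slip = dip-slip / sin(rake) = 304.1 / sin(66°) = 333 m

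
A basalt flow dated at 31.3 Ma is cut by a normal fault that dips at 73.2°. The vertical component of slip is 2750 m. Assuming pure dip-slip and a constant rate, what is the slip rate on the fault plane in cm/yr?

0.00918 cm/yr

dip-slip = throw / sin(dip) = 2750 m / sin(73.2°) = 2873 m
rate = 2873 m / 31.3 Ma = 0.0000918 m/yr = 0.00918 cm/yr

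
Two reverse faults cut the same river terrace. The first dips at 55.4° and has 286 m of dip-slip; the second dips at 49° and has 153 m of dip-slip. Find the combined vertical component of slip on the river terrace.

351 m

throw_A = 286 × sin(55.4°) = 235.4 m
throw_B = 153 × sin(49°) = 115.5 m
total = 235.4 + 115.5 = 351 m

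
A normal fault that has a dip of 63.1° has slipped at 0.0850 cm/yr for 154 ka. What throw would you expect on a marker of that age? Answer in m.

117 m

dip-slip = rate × time = 0.0850 cm/yr × 154 ka = 130.9 m
throw = dip-slip × sin(dip) = 130.9 × sin(63.1°) = 117 m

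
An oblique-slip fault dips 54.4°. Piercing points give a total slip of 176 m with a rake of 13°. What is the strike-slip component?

strike-slip = net slip × cos(rake) = 176 m × cos(13°) = 171 m

171 m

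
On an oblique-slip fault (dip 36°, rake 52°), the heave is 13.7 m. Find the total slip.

dip-slip = heave / cos(dip) = 13.7 / cos(36°) = 16.93 m
net slip = dip-slip / sin(rake) = 16.93 / sin(52°) = 21.5 m

21.5 m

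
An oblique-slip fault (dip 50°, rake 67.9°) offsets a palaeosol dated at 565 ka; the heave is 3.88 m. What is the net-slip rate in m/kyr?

0.0115 m/kyr

dip-slip = heave / cos(dip) = 3.88 / cos(50°) = 6.036 m
net slip = dip-slip / sin(rake) = 6.036 / sin(67.9°) = 6.515 m
rate = 6.515 m / 565 ka = 0.0000115 m/yr = 0.0115 m/kyr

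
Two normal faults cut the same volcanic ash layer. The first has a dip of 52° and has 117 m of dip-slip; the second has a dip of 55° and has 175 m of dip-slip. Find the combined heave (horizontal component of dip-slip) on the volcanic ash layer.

172 m

heave_A = 117 × cos(52°) = 72.03 m
heave_B = 175 × cos(55°) = 100.4 m
total = 72.03 + 100.4 = 172 m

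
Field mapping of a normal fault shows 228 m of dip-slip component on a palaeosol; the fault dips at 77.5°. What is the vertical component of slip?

223 m

throw = dip-slip × sin(dip) = 228 m × sin(77.5°) = 223 m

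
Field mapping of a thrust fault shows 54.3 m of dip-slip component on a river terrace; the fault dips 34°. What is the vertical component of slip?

30.4 m

throw = dip-slip × sin(dip) = 54.3 m × sin(34°) = 30.4 m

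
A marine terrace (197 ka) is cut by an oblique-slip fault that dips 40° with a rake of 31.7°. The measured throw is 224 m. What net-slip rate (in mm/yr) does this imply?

3.37 mm/yr

dip-slip = throw / sin(dip) = 224 / sin(40°) = 348.5 m
net slip = dip-slip / sin(rake) = 348.5 / sin(31.7°) = 663.2 m
rate = 663.2 m / 197 ka = 0.00337 m/yr = 3.37 mm/yr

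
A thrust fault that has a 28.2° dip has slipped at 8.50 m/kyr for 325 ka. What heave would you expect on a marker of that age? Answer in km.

2.43 km

dip-slip = rate × time = 8.50 m/kyr × 325 ka = 2762 m
heave = dip-slip × cos(dip) = 2762 × cos(28.2°) = 2430 m = 2.43 km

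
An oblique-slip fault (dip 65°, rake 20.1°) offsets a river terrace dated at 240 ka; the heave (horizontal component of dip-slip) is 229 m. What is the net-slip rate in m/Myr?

6570 m/Myr

dip-slip = heave / cos(dip) = 229 / cos(65°) = 541.9 m
net slip = dip-slip / sin(rake) = 541.9 / sin(20.1°) = 1577 m
rate = 1577 m / 240 ka = 0.00657 m/yr = 6570 m/Myr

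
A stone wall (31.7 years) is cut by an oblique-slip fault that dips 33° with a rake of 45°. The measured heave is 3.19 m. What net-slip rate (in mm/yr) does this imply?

170 mm/yr

dip-slip = heave / cos(dip) = 3.19 / cos(33°) = 3.804 m
net slip = dip-slip / sin(rake) = 3.804 / sin(45°) = 5.379 m
rate = 5.379 m / 31.7 years = 0.170 m/yr = 170 mm/yr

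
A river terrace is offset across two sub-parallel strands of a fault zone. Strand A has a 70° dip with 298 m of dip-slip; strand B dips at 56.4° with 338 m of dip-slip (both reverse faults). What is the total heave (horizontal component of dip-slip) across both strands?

289 m

heave_A = 298 × cos(70°) = 101.9 m
heave_B = 338 × cos(56.4°) = 187 m
total = 101.9 + 187 = 289 m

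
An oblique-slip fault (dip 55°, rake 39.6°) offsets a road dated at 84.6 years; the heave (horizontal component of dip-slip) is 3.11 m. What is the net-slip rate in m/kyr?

101 m/kyr

dip-slip = heave / cos(dip) = 3.11 / cos(55°) = 5.422 m
net slip = dip-slip / sin(rake) = 5.422 / sin(39.6°) = 8.506 m
rate = 8.506 m / 84.6 years = 0.101 m/yr = 101 m/kyr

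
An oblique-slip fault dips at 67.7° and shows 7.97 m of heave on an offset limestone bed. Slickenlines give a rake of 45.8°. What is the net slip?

dip-slip = heave / cos(dip) = 7.97 / cos(67.7°) = 21 m
net slip = dip-slip / sin(rake) = 21 / sin(45.8°) = 29.3 m

29.3 m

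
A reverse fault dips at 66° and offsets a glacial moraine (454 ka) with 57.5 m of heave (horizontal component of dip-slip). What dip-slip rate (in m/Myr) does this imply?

dip-slip = heave / cos(dip) = 57.5 m / cos(66°) = 141.4 m
rate = 141.4 m / 454 ka = 0.000311 m/yr = 311 m/Myr

311 m/Myr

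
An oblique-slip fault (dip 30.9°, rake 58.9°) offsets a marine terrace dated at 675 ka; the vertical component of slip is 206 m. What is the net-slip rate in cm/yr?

dip-slip = throw / sin(dip) = 206 / sin(30.9°) = 401.1 m
net slip = dip-slip / sin(rake) = 401.1 / sin(58.9°) = 468.5 m
rate = 468.5 m / 675 ka = 0.000694 m/yr = 0.0694 cm/yr

0.0694 cm/yr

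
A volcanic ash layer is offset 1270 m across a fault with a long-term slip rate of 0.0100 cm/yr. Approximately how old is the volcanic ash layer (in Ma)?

12.7 Ma

age = offset / rate = 1270 m / (0.0100 cm/yr) = 1.27e+07 yr = 12.7 Ma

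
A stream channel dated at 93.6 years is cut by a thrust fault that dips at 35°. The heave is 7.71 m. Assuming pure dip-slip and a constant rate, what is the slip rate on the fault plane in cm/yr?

10.1 cm/yr

dip-slip = heave / cos(dip) = 7.71 m / cos(35°) = 9.412 m
rate = 9.412 m / 93.6 years = 0.101 m/yr = 10.1 cm/yr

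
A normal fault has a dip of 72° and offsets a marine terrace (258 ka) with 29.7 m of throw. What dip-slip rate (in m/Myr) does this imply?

121 m/Myr

dip-slip = throw / sin(dip) = 29.7 m / sin(72°) = 31.23 m
rate = 31.23 m / 258 ka = 0.000121 m/yr = 121 m/Myr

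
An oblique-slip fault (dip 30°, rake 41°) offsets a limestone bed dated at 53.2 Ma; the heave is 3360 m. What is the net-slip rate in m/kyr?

dip-slip = heave / cos(dip) = 3360 / cos(30°) = 3880 m
net slip = dip-slip / sin(rake) = 3880 / sin(41°) = 5914 m
rate = 5914 m / 53.2 Ma = 0.000111 m/yr = 0.111 m/kyr

0.111 m/kyr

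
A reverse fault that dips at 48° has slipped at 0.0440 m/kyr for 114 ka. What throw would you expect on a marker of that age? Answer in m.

3.73 m

dip-slip = rate × time = 0.0440 m/kyr × 114 ka = 5.016 m
throw = dip-slip × sin(dip) = 5.016 × sin(48°) = 3.73 m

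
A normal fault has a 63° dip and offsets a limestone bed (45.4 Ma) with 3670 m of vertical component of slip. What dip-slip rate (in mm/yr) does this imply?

0.0907 mm/yr

dip-slip = throw / sin(dip) = 3670 m / sin(63°) = 4119 m
rate = 4119 m / 45.4 Ma = 0.0000907 m/yr = 0.0907 mm/yr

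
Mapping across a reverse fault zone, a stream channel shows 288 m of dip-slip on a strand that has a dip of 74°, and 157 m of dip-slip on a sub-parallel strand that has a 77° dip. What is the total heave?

heave_A = 288 × cos(74°) = 79.38 m
heave_B = 157 × cos(77°) = 35.32 m
total = 79.38 + 35.32 = 115 m

115 m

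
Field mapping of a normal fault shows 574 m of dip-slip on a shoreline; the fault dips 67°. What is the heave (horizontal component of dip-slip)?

224 m

heave = dip-slip × cos(dip) = 574 m × cos(67°) = 224 m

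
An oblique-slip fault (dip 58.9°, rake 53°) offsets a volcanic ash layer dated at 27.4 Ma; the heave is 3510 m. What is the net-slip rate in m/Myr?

dip-slip = heave / cos(dip) = 3510 / cos(58.9°) = 6795 m
net slip = dip-slip / sin(rake) = 6795 / sin(53°) = 8509 m
rate = 8509 m / 27.4 Ma = 0.000311 m/yr = 311 m/Myr

311 m/Myr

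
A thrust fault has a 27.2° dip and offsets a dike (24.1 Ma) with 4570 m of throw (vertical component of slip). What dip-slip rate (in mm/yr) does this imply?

dip-slip = throw / sin(dip) = 4570 m / sin(27.2°) = 9998 m
rate = 9998 m / 24.1 Ma = 0.000415 m/yr = 0.415 mm/yr

0.415 mm/yr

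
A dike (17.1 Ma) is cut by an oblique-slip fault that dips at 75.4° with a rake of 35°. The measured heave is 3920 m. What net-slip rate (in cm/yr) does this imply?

dip-slip = heave / cos(dip) = 3920 / cos(75.4°) = 15550 m
net slip = dip-slip / sin(rake) = 15550 / sin(35°) = 27110 m
rate = 27110 m / 17.1 Ma = 0.00159 m/yr = 0.159 cm/yr

0.159 cm/yr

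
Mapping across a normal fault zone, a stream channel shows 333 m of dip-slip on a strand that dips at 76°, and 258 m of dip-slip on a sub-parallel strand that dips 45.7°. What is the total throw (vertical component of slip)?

508 m

throw_A = 333 × sin(76°) = 323.1 m
throw_B = 258 × sin(45.7°) = 184.6 m
total = 323.1 + 184.6 = 508 m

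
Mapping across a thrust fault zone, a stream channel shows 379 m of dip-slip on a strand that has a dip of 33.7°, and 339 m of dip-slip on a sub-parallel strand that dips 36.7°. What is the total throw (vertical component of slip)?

413 m

throw_A = 379 × sin(33.7°) = 210.3 m
throw_B = 339 × sin(36.7°) = 202.6 m
total = 210.3 + 202.6 = 413 m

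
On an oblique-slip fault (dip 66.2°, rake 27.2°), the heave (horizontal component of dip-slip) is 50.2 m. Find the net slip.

272 m

dip-slip = heave / cos(dip) = 50.2 / cos(66.2°) = 124.4 m
net slip = dip-slip / sin(rake) = 124.4 / sin(27.2°) = 272 m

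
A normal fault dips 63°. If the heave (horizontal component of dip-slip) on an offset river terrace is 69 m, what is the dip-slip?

dip-slip = heave / cos(dip) = 69 / cos(63°) = 152 m

152 m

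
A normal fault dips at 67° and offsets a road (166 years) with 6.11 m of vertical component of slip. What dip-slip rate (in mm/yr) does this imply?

40 mm/yr

dip-slip = throw / sin(dip) = 6.11 m / sin(67°) = 6.638 m
rate = 6.638 m / 166 years = 0.0400 m/yr = 40 mm/yr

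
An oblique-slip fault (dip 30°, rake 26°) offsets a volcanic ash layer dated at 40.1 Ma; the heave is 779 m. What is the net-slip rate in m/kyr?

dip-slip = heave / cos(dip) = 779 / cos(30°) = 899.5 m
net slip = dip-slip / sin(rake) = 899.5 / sin(26°) = 2052 m
rate = 2052 m / 40.1 Ma = 0.0000512 m/yr = 0.0512 m/kyr

0.0512 m/kyr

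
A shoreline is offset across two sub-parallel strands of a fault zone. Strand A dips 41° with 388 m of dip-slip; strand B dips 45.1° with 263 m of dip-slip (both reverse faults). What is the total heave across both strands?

478 m

heave_A = 388 × cos(41°) = 292.8 m
heave_B = 263 × cos(45.1°) = 185.6 m
total = 292.8 + 185.6 = 478 m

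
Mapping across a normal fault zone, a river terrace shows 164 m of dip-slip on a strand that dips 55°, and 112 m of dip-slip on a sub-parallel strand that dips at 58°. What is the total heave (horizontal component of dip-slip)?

heave_A = 164 × cos(55°) = 94.07 m
heave_B = 112 × cos(58°) = 59.35 m
total = 94.07 + 59.35 = 153 m

153 m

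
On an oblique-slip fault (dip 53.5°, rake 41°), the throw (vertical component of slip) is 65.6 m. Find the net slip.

dip-slip = throw / sin(dip) = 65.6 / sin(53.5°) = 81.61 m
net slip = dip-slip / sin(rake) = 81.61 / sin(41°) = 124 m

124 m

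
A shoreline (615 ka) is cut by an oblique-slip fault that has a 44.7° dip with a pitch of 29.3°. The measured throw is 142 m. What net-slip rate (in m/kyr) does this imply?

0.671 m/kyr

dip-slip = throw / sin(dip) = 142 / sin(44.7°) = 201.9 m
net slip = dip-slip / sin(rake) = 201.9 / sin(29.3°) = 412.5 m
rate = 412.5 m / 615 ka = 0.000671 m/yr = 0.671 m/kyr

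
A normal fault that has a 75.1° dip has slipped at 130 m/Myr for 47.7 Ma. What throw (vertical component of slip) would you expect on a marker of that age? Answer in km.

dip-slip = rate × time = 130 m/Myr × 47.7 Ma = 6201 m
throw = dip-slip × sin(dip) = 6201 × sin(75.1°) = 5990 m = 5.99 km

5.99 km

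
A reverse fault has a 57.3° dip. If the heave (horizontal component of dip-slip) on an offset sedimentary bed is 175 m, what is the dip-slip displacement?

dip-slip = heave / cos(dip) = 175 / cos(57.3°) = 324 m

324 m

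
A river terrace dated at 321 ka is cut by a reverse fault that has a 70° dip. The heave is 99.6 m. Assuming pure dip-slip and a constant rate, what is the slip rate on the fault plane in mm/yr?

0.907 mm/yr

dip-slip = heave / cos(dip) = 99.6 m / cos(70°) = 291.2 m
rate = 291.2 m / 321 ka = 0.000907 m/yr = 0.907 mm/yr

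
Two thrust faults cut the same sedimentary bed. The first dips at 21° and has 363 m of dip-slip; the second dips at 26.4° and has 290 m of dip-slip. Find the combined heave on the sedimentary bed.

heave_A = 363 × cos(21°) = 338.9 m
heave_B = 290 × cos(26.4°) = 259.8 m
total = 338.9 + 259.8 = 599 m

599 m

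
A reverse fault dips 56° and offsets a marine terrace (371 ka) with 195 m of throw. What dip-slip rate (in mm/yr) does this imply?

0.634 mm/yr

dip-slip = throw / sin(dip) = 195 m / sin(56°) = 235.2 m
rate = 235.2 m / 371 ka = 0.000634 m/yr = 0.634 mm/yr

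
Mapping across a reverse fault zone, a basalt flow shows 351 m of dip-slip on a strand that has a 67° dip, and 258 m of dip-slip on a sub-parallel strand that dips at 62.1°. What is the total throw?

551 m

throw_A = 351 × sin(67°) = 323.1 m
throw_B = 258 × sin(62.1°) = 228 m
total = 323.1 + 228 = 551 m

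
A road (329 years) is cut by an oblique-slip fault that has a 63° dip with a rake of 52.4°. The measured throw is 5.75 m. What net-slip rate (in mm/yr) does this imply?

24.8 mm/yr

dip-slip = throw / sin(dip) = 5.75 / sin(63°) = 6.453 m
net slip = dip-slip / sin(rake) = 6.453 / sin(52.4°) = 8.145 m
rate = 8.145 m / 329 years = 0.0248 m/yr = 24.8 mm/yr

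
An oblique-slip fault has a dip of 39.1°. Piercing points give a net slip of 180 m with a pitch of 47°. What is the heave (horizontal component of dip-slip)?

102 m

dip-slip = net slip × sin(rake) = 180 m × sin(47°) = 131.6 m
heave = dip-slip × cos(dip) = 131.6 × cos(39.1°) = 102 m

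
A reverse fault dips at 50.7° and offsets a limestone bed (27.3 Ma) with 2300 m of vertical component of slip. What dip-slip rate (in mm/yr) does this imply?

dip-slip = throw / sin(dip) = 2300 m / sin(50.7°) = 2972 m
rate = 2972 m / 27.3 Ma = 0.000109 m/yr = 0.109 mm/yr

0.109 mm/yr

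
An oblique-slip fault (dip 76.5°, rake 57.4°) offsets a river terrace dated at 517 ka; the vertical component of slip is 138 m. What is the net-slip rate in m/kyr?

0.326 m/kyr

dip-slip = throw / sin(dip) = 138 / sin(76.5°) = 141.9 m
net slip = dip-slip / sin(rake) = 141.9 / sin(57.4°) = 168.5 m
rate = 168.5 m / 517 ka = 0.000326 m/yr = 0.326 m/kyr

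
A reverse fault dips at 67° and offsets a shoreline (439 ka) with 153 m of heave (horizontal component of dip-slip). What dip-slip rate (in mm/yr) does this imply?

dip-slip = heave / cos(dip) = 153 m / cos(67°) = 391.6 m
rate = 391.6 m / 439 ka = 0.000892 m/yr = 0.892 mm/yr

0.892 mm/yr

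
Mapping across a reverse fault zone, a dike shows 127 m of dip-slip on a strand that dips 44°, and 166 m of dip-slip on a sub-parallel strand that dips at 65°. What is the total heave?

heave_A = 127 × cos(44°) = 91.36 m
heave_B = 166 × cos(65°) = 70.15 m
total = 91.36 + 70.15 = 162 m

162 m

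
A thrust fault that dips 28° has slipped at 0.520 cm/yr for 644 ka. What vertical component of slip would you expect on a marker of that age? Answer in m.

dip-slip = rate × time = 0.520 cm/yr × 644 ka = 3349 m
throw = dip-slip × sin(dip) = 3349 × sin(28°) = 1570 m

1570 m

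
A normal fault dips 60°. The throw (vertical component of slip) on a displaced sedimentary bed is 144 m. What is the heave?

83.1 m

heave = throw / tan(dip) = 144 / tan(60°) = 83.1 m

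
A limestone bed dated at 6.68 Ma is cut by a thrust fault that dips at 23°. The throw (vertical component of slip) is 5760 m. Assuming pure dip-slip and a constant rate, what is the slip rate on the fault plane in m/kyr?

dip-slip = throw / sin(dip) = 5760 m / sin(23°) = 14740 m
rate = 14740 m / 6.68 Ma = 0.00221 m/yr = 2.21 m/kyr

2.21 m/kyr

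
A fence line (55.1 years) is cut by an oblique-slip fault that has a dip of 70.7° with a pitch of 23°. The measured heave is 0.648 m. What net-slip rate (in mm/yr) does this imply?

91.1 mm/yr

dip-slip = heave / cos(dip) = 0.648 / cos(70.7°) = 1.961 m
net slip = dip-slip / sin(rake) = 1.961 / sin(23°) = 5.018 m
rate = 5.018 m / 55.1 years = 0.0911 m/yr = 91.1 mm/yr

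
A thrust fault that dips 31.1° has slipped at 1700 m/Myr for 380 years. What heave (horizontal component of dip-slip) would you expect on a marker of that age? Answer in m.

dip-slip = rate × time = 1700 m/Myr × 380 years = 0.6460 m
heave = dip-slip × cos(dip) = 0.6460 × cos(31.1°) = 0.553 m

0.553 m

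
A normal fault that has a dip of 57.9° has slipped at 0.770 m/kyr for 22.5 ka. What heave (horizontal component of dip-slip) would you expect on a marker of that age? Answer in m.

9.21 m

dip-slip = rate × time = 0.770 m/kyr × 22.5 ka = 17.33 m
heave = dip-slip × cos(dip) = 17.33 × cos(57.9°) = 9.21 m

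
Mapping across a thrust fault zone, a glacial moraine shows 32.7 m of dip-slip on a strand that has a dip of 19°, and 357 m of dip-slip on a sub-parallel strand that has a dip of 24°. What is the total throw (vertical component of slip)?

throw_A = 32.7 × sin(19°) = 10.65 m
throw_B = 357 × sin(24°) = 145.2 m
total = 10.65 + 145.2 = 156 m

156 m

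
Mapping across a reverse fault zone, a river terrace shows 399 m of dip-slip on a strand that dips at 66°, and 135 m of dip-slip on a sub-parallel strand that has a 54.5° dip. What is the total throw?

474 m

throw_A = 399 × sin(66°) = 364.5 m
throw_B = 135 × sin(54.5°) = 109.9 m
total = 364.5 + 109.9 = 474 m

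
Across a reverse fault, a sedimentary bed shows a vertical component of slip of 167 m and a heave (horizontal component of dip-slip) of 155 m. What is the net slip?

228 m

net slip = √(throw² + heave²) = √(167² + 155²) = 228 m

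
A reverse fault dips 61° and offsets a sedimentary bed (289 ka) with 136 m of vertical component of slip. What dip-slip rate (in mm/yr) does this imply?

dip-slip = throw / sin(dip) = 136 m / sin(61°) = 155.5 m
rate = 155.5 m / 289 ka = 0.000538 m/yr = 0.538 mm/yr

0.538 mm/yr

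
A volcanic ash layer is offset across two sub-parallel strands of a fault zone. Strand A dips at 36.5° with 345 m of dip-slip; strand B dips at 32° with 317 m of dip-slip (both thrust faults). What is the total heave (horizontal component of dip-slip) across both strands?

546 m

heave_A = 345 × cos(36.5°) = 277.3 m
heave_B = 317 × cos(32°) = 268.8 m
total = 277.3 + 268.8 = 546 m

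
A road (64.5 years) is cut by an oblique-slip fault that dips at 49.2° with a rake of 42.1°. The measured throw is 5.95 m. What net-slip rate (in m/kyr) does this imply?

182 m/kyr

dip-slip = throw / sin(dip) = 5.95 / sin(49.2°) = 7.860 m
net slip = dip-slip / sin(rake) = 7.860 / sin(42.1°) = 11.72 m
rate = 11.72 m / 64.5 years = 0.182 m/yr = 182 m/kyr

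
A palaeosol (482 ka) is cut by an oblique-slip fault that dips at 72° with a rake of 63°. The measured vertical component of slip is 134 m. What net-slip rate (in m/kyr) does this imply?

dip-slip = throw / sin(dip) = 134 / sin(72°) = 140.9 m
net slip = dip-slip / sin(rake) = 140.9 / sin(63°) = 158.1 m
rate = 158.1 m / 482 ka = 0.000328 m/yr = 0.328 m/kyr

0.328 m/kyr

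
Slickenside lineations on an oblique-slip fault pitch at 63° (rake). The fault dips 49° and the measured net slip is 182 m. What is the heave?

dip-slip = net slip × sin(rake) = 182 m × sin(63°) = 162.2 m
heave = dip-slip × cos(dip) = 162.2 × cos(49°) = 106 m

106 m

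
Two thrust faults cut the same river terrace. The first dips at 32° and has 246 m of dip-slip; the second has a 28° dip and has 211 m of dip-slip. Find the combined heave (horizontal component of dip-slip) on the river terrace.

heave_A = 246 × cos(32°) = 208.6 m
heave_B = 211 × cos(28°) = 186.3 m
total = 208.6 + 186.3 = 395 m

395 m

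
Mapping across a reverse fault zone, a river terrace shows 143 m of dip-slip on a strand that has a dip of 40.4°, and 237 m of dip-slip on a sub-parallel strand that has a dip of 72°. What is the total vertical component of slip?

throw_A = 143 × sin(40.4°) = 92.68 m
throw_B = 237 × sin(72°) = 225.4 m
total = 92.68 + 225.4 = 318 m

318 m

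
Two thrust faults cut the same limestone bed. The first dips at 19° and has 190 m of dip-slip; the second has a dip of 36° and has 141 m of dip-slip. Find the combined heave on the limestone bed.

heave_A = 190 × cos(19°) = 179.6 m
heave_B = 141 × cos(36°) = 114.1 m
total = 179.6 + 114.1 = 294 m

294 m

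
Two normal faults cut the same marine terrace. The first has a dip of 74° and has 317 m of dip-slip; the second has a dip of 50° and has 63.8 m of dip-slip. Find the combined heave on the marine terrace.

heave_A = 317 × cos(74°) = 87.38 m
heave_B = 63.8 × cos(50°) = 41.01 m
total = 87.38 + 41.01 = 128 m

128 m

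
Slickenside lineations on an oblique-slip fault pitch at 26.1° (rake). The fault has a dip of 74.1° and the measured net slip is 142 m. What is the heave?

17.1 m

dip-slip = net slip × sin(rake) = 142 m × sin(26.1°) = 62.47 m
heave = dip-slip × cos(dip) = 62.47 × cos(74.1°) = 17.1 m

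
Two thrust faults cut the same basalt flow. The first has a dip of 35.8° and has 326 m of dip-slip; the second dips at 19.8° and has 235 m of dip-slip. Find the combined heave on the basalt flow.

486 m

heave_A = 326 × cos(35.8°) = 264.4 m
heave_B = 235 × cos(19.8°) = 221.1 m
total = 264.4 + 221.1 = 486 m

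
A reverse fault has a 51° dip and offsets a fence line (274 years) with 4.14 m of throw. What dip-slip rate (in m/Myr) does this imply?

dip-slip = throw / sin(dip) = 4.14 m / sin(51°) = 5.327 m
rate = 5.327 m / 274 years = 0.0194 m/yr = 19400 m/Myr

19400 m/Myr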